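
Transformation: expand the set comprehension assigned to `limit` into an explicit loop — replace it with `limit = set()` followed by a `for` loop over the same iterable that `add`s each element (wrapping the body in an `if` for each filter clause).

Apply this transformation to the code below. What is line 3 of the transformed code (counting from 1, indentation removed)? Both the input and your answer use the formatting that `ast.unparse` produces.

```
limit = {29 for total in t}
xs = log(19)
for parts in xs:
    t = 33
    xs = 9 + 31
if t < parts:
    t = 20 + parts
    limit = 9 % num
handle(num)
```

limit.add(29)

Transformed code:
limit = set()
for total in t:
    limit.add(29)
xs = log(19)
for parts in xs:
    t = 33
    xs = 9 + 31
if t < parts:
    t = 20 + parts
    limit = 9 % num
handle(num)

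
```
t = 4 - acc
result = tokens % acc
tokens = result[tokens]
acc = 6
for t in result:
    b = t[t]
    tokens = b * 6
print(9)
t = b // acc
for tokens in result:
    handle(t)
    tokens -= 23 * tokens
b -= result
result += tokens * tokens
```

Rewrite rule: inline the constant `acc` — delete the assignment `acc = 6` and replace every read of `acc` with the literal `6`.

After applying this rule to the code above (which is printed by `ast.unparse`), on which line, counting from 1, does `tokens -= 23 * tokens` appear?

11

Transformed code:
t = 4 - 6
result = tokens % 6
tokens = result[tokens]
for t in result:
    b = t[t]
    tokens = b * 6
print(9)
t = b // 6
for tokens in result:
    handle(t)
    tokens -= 23 * tokens
b -= result
result += tokens * tokens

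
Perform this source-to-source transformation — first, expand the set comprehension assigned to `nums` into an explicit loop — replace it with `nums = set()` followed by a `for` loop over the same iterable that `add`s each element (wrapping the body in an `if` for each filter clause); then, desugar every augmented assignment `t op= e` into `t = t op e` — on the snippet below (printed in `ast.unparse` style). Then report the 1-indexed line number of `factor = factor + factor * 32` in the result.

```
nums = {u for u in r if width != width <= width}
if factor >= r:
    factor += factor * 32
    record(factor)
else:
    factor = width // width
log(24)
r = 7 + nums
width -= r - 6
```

6

Transformed code:
nums = set()
for u in r:
    if width != width <= width:
        nums.add(u)
if factor >= r:
    factor = factor + factor * 32
    record(factor)
else:
    factor = width // width
log(24)
r = 7 + nums
width = width - (r - 6)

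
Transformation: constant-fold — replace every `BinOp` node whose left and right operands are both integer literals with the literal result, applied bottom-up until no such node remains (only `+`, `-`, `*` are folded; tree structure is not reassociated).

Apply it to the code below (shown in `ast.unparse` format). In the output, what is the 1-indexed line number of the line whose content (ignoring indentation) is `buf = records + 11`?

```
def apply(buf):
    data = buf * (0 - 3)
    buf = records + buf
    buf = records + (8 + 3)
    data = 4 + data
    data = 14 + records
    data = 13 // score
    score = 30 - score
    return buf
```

4

Transformed code:
def apply(buf):
    data = buf * -3
    buf = records + buf
    buf = records + 11
    data = 4 + data
    data = 14 + records
    data = 13 // score
    score = 30 - score
    return buf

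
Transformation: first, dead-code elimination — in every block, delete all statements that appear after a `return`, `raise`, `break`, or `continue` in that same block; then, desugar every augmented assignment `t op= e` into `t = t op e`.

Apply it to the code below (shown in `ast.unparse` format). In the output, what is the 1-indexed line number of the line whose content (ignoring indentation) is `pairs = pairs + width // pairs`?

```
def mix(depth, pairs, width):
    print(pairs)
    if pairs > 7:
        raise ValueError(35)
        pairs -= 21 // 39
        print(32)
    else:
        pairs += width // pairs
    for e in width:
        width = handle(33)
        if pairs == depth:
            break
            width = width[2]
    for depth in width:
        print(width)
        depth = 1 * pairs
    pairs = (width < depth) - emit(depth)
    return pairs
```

6

Transformed code:
def mix(depth, pairs, width):
    print(pairs)
    if pairs > 7:
        raise ValueError(35)
    else:
        pairs = pairs + width // pairs
    for e in width:
        width = handle(33)
        if pairs == depth:
            break
    for depth in width:
        print(width)
        depth = 1 * pairs
    pairs = (width < depth) - emit(depth)
    return pairs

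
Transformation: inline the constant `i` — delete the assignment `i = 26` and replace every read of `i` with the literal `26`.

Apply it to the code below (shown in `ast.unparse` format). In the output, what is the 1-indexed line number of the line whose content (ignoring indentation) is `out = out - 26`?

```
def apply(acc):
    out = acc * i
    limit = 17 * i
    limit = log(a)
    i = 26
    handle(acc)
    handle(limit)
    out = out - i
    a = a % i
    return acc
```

Transformed code:
def apply(acc):
    out = acc * 26
    limit = 17 * 26
    limit = log(a)
    handle(acc)
    handle(limit)
    out = out - 26
    a = a % 26
    return acc

7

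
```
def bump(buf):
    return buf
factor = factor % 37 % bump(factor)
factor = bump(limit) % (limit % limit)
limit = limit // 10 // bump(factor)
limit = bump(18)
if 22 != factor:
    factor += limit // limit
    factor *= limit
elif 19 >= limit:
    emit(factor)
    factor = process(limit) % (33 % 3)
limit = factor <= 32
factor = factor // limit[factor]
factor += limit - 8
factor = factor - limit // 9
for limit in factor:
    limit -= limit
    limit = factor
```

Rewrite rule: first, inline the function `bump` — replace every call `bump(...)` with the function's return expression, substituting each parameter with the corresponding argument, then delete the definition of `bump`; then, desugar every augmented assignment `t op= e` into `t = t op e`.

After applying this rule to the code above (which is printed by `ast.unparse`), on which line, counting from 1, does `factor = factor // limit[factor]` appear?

Transformed code:
factor = factor % 37 % factor
factor = limit % (limit % limit)
limit = limit // 10 // factor
limit = 18
if 22 != factor:
    factor = factor + limit // limit
    factor = factor * limit
elif 19 >= limit:
    emit(factor)
    factor = process(limit) % (33 % 3)
limit = factor <= 32
factor = factor // limit[factor]
factor = factor + (limit - 8)
factor = factor - limit // 9
for limit in factor:
    limit = limit - limit
    limit = factor

12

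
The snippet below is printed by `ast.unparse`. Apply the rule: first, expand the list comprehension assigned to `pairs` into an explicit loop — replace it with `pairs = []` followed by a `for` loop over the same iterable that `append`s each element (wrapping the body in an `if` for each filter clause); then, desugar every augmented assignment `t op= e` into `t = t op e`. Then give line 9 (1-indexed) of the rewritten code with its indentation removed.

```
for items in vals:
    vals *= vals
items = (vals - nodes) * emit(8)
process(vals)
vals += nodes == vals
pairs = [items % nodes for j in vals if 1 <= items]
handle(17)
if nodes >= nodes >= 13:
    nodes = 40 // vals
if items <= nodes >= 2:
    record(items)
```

Transformed code:
for items in vals:
    vals = vals * vals
items = (vals - nodes) * emit(8)
process(vals)
vals = vals + (nodes == vals)
pairs = []
for j in vals:
    if 1 <= items:
        pairs.append(items % nodes)
handle(17)
if nodes >= nodes >= 13:
    nodes = 40 // vals
if items <= nodes >= 2:
    record(items)

pairs.append(items % nodes)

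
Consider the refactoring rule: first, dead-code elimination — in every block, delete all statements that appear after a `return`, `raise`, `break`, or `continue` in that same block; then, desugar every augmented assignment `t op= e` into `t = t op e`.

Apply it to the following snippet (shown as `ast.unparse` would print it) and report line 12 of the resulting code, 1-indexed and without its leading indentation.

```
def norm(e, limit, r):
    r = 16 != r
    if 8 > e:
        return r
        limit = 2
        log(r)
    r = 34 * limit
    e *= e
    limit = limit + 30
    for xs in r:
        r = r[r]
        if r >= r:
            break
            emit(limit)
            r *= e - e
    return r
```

Transformed code:
def norm(e, limit, r):
    r = 16 != r
    if 8 > e:
        return r
    r = 34 * limit
    e = e * e
    limit = limit + 30
    for xs in r:
        r = r[r]
        if r >= r:
            break
    return r

return r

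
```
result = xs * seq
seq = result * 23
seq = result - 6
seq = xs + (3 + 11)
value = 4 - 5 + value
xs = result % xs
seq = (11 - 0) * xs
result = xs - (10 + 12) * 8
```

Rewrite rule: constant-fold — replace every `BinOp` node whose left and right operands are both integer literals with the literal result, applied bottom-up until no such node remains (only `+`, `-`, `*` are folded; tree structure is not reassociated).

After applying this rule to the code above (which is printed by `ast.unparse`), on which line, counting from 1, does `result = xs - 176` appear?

8

Transformed code:
result = xs * seq
seq = result * 23
seq = result - 6
seq = xs + 14
value = -1 + value
xs = result % xs
seq = 11 * xs
result = xs - 176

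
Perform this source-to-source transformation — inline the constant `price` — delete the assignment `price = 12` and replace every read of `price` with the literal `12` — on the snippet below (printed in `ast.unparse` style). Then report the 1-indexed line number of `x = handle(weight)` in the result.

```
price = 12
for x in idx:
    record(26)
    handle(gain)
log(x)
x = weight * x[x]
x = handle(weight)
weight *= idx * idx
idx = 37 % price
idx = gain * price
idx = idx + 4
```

Transformed code:
for x in idx:
    record(26)
    handle(gain)
log(x)
x = weight * x[x]
x = handle(weight)
weight *= idx * idx
idx = 37 % 12
idx = gain * 12
idx = idx + 4

6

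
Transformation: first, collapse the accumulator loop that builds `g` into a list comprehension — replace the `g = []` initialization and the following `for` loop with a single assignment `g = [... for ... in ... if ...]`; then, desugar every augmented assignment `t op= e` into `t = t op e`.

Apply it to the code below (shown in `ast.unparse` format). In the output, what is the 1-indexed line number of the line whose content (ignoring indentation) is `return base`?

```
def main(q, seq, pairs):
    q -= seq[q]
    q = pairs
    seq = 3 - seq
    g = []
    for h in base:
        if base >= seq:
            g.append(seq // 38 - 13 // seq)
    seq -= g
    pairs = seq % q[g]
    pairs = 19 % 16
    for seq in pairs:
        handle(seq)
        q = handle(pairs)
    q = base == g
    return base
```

Transformed code:
def main(q, seq, pairs):
    q = q - seq[q]
    q = pairs
    seq = 3 - seq
    g = [seq // 38 - 13 // seq for h in base if base >= seq]
    seq = seq - g
    pairs = seq % q[g]
    pairs = 19 % 16
    for seq in pairs:
        handle(seq)
        q = handle(pairs)
    q = base == g
    return base

13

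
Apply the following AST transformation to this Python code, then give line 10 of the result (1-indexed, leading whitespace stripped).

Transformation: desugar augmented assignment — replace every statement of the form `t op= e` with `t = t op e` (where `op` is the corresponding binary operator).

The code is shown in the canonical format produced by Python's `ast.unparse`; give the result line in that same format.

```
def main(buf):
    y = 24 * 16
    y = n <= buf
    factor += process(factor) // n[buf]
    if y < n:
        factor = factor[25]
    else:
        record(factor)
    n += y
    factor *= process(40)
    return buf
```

Transformed code:
def main(buf):
    y = 24 * 16
    y = n <= buf
    factor = factor + process(factor) // n[buf]
    if y < n:
        factor = factor[25]
    else:
        record(factor)
    n = n + y
    factor = factor * process(40)
    return buf

factor = factor * process(40)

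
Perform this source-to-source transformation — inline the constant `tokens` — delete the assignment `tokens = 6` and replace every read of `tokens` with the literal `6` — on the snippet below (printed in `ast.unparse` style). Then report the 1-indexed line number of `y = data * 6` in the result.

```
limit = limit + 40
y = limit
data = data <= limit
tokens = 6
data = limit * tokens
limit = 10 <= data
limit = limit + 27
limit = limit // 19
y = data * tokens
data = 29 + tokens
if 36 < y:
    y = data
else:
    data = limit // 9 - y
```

Transformed code:
limit = limit + 40
y = limit
data = data <= limit
data = limit * 6
limit = 10 <= data
limit = limit + 27
limit = limit // 19
y = data * 6
data = 29 + 6
if 36 < y:
    y = data
else:
    data = limit // 9 - y

8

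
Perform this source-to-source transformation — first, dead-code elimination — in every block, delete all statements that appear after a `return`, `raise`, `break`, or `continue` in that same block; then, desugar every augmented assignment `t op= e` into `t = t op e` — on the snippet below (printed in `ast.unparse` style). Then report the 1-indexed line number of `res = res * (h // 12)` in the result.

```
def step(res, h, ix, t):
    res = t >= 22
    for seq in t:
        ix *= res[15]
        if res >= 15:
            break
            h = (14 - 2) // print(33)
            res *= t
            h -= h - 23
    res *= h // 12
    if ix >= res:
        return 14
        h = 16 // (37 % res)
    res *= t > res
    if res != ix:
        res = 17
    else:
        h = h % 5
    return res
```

7

Transformed code:
def step(res, h, ix, t):
    res = t >= 22
    for seq in t:
        ix = ix * res[15]
        if res >= 15:
            break
    res = res * (h // 12)
    if ix >= res:
        return 14
    res = res * (t > res)
    if res != ix:
        res = 17
    else:
        h = h % 5
    return res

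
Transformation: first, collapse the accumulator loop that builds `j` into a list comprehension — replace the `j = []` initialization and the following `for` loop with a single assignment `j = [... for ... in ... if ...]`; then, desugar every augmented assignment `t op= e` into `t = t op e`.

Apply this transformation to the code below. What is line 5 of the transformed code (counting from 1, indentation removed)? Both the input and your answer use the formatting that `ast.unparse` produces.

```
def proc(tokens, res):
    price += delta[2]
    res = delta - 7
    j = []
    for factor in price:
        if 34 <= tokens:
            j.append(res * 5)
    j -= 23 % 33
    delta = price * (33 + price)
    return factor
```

j = j - 23 % 33

Transformed code:
def proc(tokens, res):
    price = price + delta[2]
    res = delta - 7
    j = [res * 5 for factor in price if 34 <= tokens]
    j = j - 23 % 33
    delta = price * (33 + price)
    return factor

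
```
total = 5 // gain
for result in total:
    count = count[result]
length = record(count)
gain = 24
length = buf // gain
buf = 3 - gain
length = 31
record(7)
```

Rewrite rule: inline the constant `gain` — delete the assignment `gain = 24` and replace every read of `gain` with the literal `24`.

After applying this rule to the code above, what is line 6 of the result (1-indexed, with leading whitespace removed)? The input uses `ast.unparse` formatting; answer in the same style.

buf = 3 - 24

Transformed code:
total = 5 // 24
for result in total:
    count = count[result]
length = record(count)
length = buf // 24
buf = 3 - 24
length = 31
record(7)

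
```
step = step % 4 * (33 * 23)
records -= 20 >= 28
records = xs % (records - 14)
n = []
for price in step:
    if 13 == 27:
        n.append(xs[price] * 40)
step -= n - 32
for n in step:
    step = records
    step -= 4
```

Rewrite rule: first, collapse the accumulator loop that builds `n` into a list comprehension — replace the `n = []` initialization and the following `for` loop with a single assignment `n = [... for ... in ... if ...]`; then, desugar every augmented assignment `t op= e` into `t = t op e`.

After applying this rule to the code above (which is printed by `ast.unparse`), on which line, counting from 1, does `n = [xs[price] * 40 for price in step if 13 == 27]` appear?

4

Transformed code:
step = step % 4 * (33 * 23)
records = records - (20 >= 28)
records = xs % (records - 14)
n = [xs[price] * 40 for price in step if 13 == 27]
step = step - (n - 32)
for n in step:
    step = records
    step = step - 4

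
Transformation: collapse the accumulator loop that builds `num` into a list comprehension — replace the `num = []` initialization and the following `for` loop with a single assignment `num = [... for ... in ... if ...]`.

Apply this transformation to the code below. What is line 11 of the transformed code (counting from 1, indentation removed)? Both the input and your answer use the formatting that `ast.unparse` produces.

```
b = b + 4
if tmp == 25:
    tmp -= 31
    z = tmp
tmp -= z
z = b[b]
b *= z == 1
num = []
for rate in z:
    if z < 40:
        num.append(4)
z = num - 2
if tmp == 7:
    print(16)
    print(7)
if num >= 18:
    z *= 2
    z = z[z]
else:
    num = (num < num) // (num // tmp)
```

print(16)

Transformed code:
b = b + 4
if tmp == 25:
    tmp -= 31
    z = tmp
tmp -= z
z = b[b]
b *= z == 1
num = [4 for rate in z if z < 40]
z = num - 2
if tmp == 7:
    print(16)
    print(7)
if num >= 18:
    z *= 2
    z = z[z]
else:
    num = (num < num) // (num // tmp)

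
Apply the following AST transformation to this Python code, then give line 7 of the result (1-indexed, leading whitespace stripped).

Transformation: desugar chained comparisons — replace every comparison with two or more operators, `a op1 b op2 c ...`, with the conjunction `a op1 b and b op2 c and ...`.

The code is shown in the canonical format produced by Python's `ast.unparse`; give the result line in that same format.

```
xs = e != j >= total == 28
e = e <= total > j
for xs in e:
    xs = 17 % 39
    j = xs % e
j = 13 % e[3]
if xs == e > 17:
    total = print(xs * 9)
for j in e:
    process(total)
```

if xs == e and e > 17:

Transformed code:
xs = e != j and j >= total and (total == 28)
e = e <= total and total > j
for xs in e:
    xs = 17 % 39
    j = xs % e
j = 13 % e[3]
if xs == e and e > 17:
    total = print(xs * 9)
for j in e:
    process(total)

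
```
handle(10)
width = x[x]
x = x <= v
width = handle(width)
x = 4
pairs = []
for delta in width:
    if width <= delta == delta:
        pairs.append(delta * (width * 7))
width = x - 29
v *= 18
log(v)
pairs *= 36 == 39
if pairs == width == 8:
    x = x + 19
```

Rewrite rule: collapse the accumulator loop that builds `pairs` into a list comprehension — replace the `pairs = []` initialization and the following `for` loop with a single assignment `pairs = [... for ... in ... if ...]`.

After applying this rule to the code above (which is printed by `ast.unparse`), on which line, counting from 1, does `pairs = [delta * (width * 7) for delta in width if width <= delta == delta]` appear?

6

Transformed code:
handle(10)
width = x[x]
x = x <= v
width = handle(width)
x = 4
pairs = [delta * (width * 7) for delta in width if width <= delta == delta]
width = x - 29
v *= 18
log(v)
pairs *= 36 == 39
if pairs == width == 8:
    x = x + 19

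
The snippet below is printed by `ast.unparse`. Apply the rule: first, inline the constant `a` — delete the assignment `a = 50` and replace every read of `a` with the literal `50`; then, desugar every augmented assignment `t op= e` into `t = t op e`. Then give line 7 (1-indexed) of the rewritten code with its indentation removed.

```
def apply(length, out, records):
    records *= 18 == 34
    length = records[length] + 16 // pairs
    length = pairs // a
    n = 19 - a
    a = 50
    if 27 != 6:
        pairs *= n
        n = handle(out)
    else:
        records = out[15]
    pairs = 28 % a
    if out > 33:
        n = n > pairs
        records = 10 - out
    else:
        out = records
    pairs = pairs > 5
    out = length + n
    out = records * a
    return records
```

pairs = pairs * n

Transformed code:
def apply(length, out, records):
    records = records * (18 == 34)
    length = records[length] + 16 // pairs
    length = pairs // 50
    n = 19 - 50
    if 27 != 6:
        pairs = pairs * n
        n = handle(out)
    else:
        records = out[15]
    pairs = 28 % 50
    if out > 33:
        n = n > pairs
        records = 10 - out
    else:
        out = records
    pairs = pairs > 5
    out = length + n
    out = records * 50
    return records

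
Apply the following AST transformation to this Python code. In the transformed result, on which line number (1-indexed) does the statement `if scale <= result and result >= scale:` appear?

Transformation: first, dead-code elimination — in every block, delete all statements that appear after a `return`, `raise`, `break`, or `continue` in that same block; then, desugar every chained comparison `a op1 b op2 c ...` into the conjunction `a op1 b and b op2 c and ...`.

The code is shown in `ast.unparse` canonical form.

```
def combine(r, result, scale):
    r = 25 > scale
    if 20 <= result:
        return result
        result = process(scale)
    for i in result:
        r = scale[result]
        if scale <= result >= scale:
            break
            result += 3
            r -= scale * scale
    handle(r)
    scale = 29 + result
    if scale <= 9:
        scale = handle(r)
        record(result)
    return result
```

7

Transformed code:
def combine(r, result, scale):
    r = 25 > scale
    if 20 <= result:
        return result
    for i in result:
        r = scale[result]
        if scale <= result and result >= scale:
            break
    handle(r)
    scale = 29 + result
    if scale <= 9:
        scale = handle(r)
        record(result)
    return result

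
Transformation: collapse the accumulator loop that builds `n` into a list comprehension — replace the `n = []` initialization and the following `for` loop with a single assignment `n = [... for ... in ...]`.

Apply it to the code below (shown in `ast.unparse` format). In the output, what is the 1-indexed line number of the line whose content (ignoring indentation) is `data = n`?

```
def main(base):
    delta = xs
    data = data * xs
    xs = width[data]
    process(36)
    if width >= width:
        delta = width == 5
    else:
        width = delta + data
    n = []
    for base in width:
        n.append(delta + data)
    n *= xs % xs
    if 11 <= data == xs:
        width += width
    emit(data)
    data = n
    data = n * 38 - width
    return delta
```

Transformed code:
def main(base):
    delta = xs
    data = data * xs
    xs = width[data]
    process(36)
    if width >= width:
        delta = width == 5
    else:
        width = delta + data
    n = [delta + data for base in width]
    n *= xs % xs
    if 11 <= data == xs:
        width += width
    emit(data)
    data = n
    data = n * 38 - width
    return delta

15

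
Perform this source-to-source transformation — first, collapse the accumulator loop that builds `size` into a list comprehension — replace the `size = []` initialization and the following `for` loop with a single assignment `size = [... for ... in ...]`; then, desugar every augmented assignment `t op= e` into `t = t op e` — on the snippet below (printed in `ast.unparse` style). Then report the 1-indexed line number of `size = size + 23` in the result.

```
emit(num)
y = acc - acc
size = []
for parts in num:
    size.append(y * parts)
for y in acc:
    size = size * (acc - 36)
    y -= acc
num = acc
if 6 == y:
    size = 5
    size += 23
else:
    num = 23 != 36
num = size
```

10

Transformed code:
emit(num)
y = acc - acc
size = [y * parts for parts in num]
for y in acc:
    size = size * (acc - 36)
    y = y - acc
num = acc
if 6 == y:
    size = 5
    size = size + 23
else:
    num = 23 != 36
num = size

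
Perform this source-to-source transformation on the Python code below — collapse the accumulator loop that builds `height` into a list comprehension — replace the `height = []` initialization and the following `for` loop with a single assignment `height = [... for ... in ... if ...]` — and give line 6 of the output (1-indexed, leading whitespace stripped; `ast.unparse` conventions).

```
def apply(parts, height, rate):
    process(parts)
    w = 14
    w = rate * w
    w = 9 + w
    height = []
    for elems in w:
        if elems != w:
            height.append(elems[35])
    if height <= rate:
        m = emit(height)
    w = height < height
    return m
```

Transformed code:
def apply(parts, height, rate):
    process(parts)
    w = 14
    w = rate * w
    w = 9 + w
    height = [elems[35] for elems in w if elems != w]
    if height <= rate:
        m = emit(height)
    w = height < height
    return m

height = [elems[35] for elems in w if elems != w]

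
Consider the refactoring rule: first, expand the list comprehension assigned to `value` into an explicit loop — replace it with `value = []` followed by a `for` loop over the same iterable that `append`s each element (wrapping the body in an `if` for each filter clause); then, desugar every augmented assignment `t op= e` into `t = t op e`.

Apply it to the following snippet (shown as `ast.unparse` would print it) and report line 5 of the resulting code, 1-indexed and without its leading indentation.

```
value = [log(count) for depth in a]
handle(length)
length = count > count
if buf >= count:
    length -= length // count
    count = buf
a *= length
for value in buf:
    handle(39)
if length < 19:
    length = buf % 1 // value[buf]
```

length = count > count

Transformed code:
value = []
for depth in a:
    value.append(log(count))
handle(length)
length = count > count
if buf >= count:
    length = length - length // count
    count = buf
a = a * length
for value in buf:
    handle(39)
if length < 19:
    length = buf % 1 // value[buf]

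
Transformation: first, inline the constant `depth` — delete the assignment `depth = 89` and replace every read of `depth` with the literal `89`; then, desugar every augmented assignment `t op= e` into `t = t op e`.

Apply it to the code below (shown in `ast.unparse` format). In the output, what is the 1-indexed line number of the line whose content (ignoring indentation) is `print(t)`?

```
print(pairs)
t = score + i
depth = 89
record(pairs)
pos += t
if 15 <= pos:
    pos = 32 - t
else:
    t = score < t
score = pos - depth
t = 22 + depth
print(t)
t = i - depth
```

Transformed code:
print(pairs)
t = score + i
record(pairs)
pos = pos + t
if 15 <= pos:
    pos = 32 - t
else:
    t = score < t
score = pos - 89
t = 22 + 89
print(t)
t = i - 89

11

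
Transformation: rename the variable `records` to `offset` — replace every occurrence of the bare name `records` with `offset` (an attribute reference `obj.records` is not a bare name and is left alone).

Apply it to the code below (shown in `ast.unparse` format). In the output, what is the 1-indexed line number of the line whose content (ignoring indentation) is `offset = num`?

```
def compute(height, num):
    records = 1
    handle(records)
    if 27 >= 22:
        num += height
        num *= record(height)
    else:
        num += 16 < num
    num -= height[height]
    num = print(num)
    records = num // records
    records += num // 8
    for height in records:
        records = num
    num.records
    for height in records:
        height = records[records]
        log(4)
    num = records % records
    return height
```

14

Transformed code:
def compute(height, num):
    offset = 1
    handle(offset)
    if 27 >= 22:
        num += height
        num *= record(height)
    else:
        num += 16 < num
    num -= height[height]
    num = print(num)
    offset = num // offset
    offset += num // 8
    for height in offset:
        offset = num
    num.records
    for height in offset:
        height = offset[offset]
        log(4)
    num = offset % offset
    return height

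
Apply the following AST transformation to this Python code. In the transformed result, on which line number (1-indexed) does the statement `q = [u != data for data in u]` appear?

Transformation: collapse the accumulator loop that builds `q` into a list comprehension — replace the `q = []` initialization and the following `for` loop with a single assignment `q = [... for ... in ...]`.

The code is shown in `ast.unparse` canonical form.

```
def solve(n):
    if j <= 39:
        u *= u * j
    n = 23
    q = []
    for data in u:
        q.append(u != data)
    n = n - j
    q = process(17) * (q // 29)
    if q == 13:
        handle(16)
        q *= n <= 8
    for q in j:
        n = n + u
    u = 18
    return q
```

5

Transformed code:
def solve(n):
    if j <= 39:
        u *= u * j
    n = 23
    q = [u != data for data in u]
    n = n - j
    q = process(17) * (q // 29)
    if q == 13:
        handle(16)
        q *= n <= 8
    for q in j:
        n = n + u
    u = 18
    return q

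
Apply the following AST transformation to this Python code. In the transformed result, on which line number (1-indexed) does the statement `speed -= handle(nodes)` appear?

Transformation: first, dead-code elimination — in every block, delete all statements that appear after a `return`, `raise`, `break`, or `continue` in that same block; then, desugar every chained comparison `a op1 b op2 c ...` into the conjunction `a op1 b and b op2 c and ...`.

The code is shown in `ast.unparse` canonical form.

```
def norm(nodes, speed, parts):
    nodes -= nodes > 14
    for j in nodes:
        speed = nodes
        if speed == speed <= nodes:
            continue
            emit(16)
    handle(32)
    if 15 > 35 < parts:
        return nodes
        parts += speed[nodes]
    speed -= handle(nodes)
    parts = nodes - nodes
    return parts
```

Transformed code:
def norm(nodes, speed, parts):
    nodes -= nodes > 14
    for j in nodes:
        speed = nodes
        if speed == speed and speed <= nodes:
            continue
    handle(32)
    if 15 > 35 and 35 < parts:
        return nodes
    speed -= handle(nodes)
    parts = nodes - nodes
    return parts

10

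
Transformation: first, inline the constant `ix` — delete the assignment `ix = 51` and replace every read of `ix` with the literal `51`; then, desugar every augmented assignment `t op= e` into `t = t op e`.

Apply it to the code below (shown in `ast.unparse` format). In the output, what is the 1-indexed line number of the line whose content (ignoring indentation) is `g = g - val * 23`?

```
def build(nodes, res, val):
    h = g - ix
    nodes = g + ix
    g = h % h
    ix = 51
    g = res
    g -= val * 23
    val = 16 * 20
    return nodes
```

Transformed code:
def build(nodes, res, val):
    h = g - 51
    nodes = g + 51
    g = h % h
    g = res
    g = g - val * 23
    val = 16 * 20
    return nodes

6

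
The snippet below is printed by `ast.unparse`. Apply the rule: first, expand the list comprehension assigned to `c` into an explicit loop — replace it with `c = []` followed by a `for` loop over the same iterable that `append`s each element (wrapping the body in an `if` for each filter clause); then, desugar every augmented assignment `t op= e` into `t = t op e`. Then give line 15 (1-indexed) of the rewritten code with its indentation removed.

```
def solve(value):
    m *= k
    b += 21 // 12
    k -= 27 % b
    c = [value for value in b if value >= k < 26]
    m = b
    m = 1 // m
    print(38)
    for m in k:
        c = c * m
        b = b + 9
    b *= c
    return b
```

Transformed code:
def solve(value):
    m = m * k
    b = b + 21 // 12
    k = k - 27 % b
    c = []
    for value in b:
        if value >= k < 26:
            c.append(value)
    m = b
    m = 1 // m
    print(38)
    for m in k:
        c = c * m
        b = b + 9
    b = b * c
    return b

b = b * c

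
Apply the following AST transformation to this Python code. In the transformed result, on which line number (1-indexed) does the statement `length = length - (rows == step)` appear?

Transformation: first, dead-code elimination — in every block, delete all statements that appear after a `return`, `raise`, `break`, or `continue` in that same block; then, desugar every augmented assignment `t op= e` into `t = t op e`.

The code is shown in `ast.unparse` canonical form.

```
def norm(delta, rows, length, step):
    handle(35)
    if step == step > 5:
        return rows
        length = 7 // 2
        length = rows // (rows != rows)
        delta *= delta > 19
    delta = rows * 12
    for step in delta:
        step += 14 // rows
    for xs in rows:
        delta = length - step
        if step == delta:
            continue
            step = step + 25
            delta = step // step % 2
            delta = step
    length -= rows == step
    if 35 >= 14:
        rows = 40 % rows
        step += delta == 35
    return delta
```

Transformed code:
def norm(delta, rows, length, step):
    handle(35)
    if step == step > 5:
        return rows
    delta = rows * 12
    for step in delta:
        step = step + 14 // rows
    for xs in rows:
        delta = length - step
        if step == delta:
            continue
    length = length - (rows == step)
    if 35 >= 14:
        rows = 40 % rows
        step = step + (delta == 35)
    return delta

12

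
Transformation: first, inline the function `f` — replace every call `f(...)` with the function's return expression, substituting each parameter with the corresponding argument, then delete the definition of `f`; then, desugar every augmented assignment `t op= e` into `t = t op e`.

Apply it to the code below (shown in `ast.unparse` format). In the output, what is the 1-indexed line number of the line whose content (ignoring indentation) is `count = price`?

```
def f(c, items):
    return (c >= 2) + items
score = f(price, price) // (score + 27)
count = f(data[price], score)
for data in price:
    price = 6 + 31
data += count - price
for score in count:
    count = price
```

7

Transformed code:
score = ((price >= 2) + price) // (score + 27)
count = (data[price] >= 2) + score
for data in price:
    price = 6 + 31
data = data + (count - price)
for score in count:
    count = price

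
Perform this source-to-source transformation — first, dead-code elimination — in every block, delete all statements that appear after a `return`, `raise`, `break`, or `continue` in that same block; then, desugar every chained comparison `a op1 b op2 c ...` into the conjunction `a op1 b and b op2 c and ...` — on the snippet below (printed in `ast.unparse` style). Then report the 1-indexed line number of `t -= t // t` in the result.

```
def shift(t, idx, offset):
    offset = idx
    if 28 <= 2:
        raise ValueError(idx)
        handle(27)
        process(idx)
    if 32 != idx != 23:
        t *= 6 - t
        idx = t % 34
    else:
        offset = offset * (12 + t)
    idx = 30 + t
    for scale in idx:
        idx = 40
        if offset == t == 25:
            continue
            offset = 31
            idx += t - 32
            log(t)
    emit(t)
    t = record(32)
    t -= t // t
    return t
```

17

Transformed code:
def shift(t, idx, offset):
    offset = idx
    if 28 <= 2:
        raise ValueError(idx)
    if 32 != idx and idx != 23:
        t *= 6 - t
        idx = t % 34
    else:
        offset = offset * (12 + t)
    idx = 30 + t
    for scale in idx:
        idx = 40
        if offset == t and t == 25:
            continue
    emit(t)
    t = record(32)
    t -= t // t
    return t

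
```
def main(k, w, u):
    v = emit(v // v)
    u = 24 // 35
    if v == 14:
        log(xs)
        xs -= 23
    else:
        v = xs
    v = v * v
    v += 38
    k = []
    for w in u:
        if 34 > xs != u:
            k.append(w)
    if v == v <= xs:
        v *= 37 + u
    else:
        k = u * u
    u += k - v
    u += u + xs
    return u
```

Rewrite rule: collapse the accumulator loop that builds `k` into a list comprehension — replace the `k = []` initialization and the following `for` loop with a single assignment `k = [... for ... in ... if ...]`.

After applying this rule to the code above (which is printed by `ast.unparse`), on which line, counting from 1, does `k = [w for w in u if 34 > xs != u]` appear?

11

Transformed code:
def main(k, w, u):
    v = emit(v // v)
    u = 24 // 35
    if v == 14:
        log(xs)
        xs -= 23
    else:
        v = xs
    v = v * v
    v += 38
    k = [w for w in u if 34 > xs != u]
    if v == v <= xs:
        v *= 37 + u
    else:
        k = u * u
    u += k - v
    u += u + xs
    return u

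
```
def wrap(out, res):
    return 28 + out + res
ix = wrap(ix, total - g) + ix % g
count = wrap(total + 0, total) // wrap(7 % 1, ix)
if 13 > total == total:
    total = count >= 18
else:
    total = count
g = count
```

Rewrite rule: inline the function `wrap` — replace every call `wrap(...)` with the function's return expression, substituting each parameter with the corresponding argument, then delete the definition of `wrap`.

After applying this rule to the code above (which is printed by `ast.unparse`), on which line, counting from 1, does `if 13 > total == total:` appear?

Transformed code:
ix = 28 + ix + (total - g) + ix % g
count = (28 + (total + 0) + total) // (28 + 7 % 1 + ix)
if 13 > total == total:
    total = count >= 18
else:
    total = count
g = count

3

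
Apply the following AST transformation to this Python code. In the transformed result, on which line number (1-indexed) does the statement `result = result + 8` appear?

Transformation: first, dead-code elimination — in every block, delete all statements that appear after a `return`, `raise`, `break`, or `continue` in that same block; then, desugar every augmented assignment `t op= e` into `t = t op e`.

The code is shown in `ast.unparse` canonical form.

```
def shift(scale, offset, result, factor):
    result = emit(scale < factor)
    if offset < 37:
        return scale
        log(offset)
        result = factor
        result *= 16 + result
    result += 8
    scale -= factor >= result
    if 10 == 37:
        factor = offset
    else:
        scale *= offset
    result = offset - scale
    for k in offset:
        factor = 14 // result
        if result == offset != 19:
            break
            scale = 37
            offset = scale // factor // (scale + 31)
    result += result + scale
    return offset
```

Transformed code:
def shift(scale, offset, result, factor):
    result = emit(scale < factor)
    if offset < 37:
        return scale
    result = result + 8
    scale = scale - (factor >= result)
    if 10 == 37:
        factor = offset
    else:
        scale = scale * offset
    result = offset - scale
    for k in offset:
        factor = 14 // result
        if result == offset != 19:
            break
    result = result + (result + scale)
    return offset

5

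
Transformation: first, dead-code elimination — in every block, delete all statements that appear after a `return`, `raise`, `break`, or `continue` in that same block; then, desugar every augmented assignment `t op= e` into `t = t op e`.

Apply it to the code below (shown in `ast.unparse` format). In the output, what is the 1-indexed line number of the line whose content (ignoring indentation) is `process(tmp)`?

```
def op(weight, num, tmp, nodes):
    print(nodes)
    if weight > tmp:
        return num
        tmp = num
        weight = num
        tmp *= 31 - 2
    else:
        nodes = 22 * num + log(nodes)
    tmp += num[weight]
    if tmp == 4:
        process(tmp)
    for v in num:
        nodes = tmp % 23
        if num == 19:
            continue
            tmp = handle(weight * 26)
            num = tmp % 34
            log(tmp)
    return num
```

Transformed code:
def op(weight, num, tmp, nodes):
    print(nodes)
    if weight > tmp:
        return num
    else:
        nodes = 22 * num + log(nodes)
    tmp = tmp + num[weight]
    if tmp == 4:
        process(tmp)
    for v in num:
        nodes = tmp % 23
        if num == 19:
            continue
    return num

9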